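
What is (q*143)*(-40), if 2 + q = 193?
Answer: -1092520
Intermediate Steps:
q = 191 (q = -2 + 193 = 191)
(q*143)*(-40) = (191*143)*(-40) = 27313*(-40) = -1092520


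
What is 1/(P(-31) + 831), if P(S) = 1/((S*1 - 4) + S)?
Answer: 66/54845 ≈ 0.0012034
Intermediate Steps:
P(S) = 1/(-4 + 2*S) (P(S) = 1/((S - 4) + S) = 1/((-4 + S) + S) = 1/(-4 + 2*S))
1/(P(-31) + 831) = 1/(1/(2*(-2 - 31)) + 831) = 1/((½)/(-33) + 831) = 1/((½)*(-1/33) + 831) = 1/(-1/66 + 831) = 1/(54845/66) = 66/54845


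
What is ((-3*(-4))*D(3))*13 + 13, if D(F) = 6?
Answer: 949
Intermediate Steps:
((-3*(-4))*D(3))*13 + 13 = (-3*(-4)*6)*13 + 13 = (12*6)*13 + 13 = 72*13 + 13 = 936 + 13 = 949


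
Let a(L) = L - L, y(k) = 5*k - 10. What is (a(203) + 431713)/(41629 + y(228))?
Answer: 431713/42759 ≈ 10.096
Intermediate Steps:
y(k) = -10 + 5*k
a(L) = 0
(a(203) + 431713)/(41629 + y(228)) = (0 + 431713)/(41629 + (-10 + 5*228)) = 431713/(41629 + (-10 + 1140)) = 431713/(41629 + 1130) = 431713/42759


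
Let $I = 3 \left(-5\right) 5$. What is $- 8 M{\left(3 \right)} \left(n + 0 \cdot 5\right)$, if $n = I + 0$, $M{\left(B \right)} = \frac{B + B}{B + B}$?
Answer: $600$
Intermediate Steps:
$M{\left(B \right)} = 1$ ($M{\left(B \right)} = \frac{2 B}{2 B} = 2 B \frac{1}{2 B} = 1$)
$I = -75$ ($I = \left(-15\right) 5 = -75$)
$n = -75$ ($n = -75 + 0 = -75$)
$- 8 M{\left(3 \right)} \left(n + 0 \cdot 5\right) = \left(-8\right) 1 \left(-75 + 0 \cdot 5\right) = - 8 \left(-75 + 0\right) = \left(-8\right) \left(-75\right) = 600$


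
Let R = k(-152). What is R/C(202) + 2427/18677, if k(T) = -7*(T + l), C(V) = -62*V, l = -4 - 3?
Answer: 9608247/233910748 ≈ 0.041077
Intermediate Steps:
l = -7
k(T) = 49 - 7*T (k(T) = -7*(T - 7) = -7*(-7 + T) = 49 - 7*T)
R = 1113 (R = 49 - 7*(-152) = 49 + 1064 = 1113)
R/C(202) + 2427/18677 = 1113/((-62*202)) + 2427/18677 = 1113/(-12524) + 2427*(1/18677) = 1113*(-1/12524) + 2427/18677 = -1113/12524 + 2427/18677 = 9608247/233910748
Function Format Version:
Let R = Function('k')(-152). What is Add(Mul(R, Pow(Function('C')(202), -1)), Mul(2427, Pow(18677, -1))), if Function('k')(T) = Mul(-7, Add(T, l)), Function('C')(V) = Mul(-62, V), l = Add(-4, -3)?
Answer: Rational(9608247, 233910748) ≈ 0.041077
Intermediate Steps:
l = -7
Function('k')(T) = Add(49, Mul(-7, T)) (Function('k')(T) = Mul(-7, Add(T, -7)) = Mul(-7, Add(-7, T)) = Add(49, Mul(-7, T)))
R = 1113 (R = Add(49, Mul(-7, -152)) = Add(49, 1064) = 1113)
Add(Mul(R, Pow(Function('C')(202), -1)), Mul(2427, Pow(18677, -1))) = Add(Mul(1113, Pow(Mul(-62, 202), -1)), Mul(2427, Pow(18677, -1))) = Add(Mul(1113, Pow(-12524, -1)), Mul(2427, Rational(1, 18677))) = Add(Mul(1113, Rational(-1, 12524)), Rational(2427, 18677)) = Add(Rational(-1113, 12524), Rational(2427, 18677)) = Rational(9608247, 233910748)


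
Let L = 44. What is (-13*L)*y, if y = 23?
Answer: -13156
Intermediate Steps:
(-13*L)*y = -13*44*23 = -572*23 = -13156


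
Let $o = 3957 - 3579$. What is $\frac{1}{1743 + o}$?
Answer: $\frac{1}{2121} \approx 0.00047148$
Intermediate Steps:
$o = 378$ ($o = 3957 - 3579 = 378$)
$\frac{1}{1743 + o} = \frac{1}{1743 + 378} = \frac{1}{2121}$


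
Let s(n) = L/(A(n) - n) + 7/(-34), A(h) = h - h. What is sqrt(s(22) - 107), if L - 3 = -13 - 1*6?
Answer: I*sqrt(14893802)/374 ≈ 10.319*I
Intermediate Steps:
A(h) = 0
L = -16 (L = 3 + (-13 - 1*6) = 3 + (-13 - 6) = 3 - 19 = -16)
s(n) = -7/34 + 16/n (s(n) = -16/(0 - n) + 7/(-34) = -16*(-1/n) + 7*(-1/34) = -(-16)/n - 7/34 = 16/n - 7/34 = -7/34 + 16/n)
sqrt(s(22) - 107) = sqrt((-7/34 + 16/22) - 107) = sqrt((-7/34 + 16*(1/22)) - 107) = sqrt((-7/34 + 8/11) - 107) = sqrt(195/374 - 107) = sqrt(-39823/374) = I*sqrt(14893802)/374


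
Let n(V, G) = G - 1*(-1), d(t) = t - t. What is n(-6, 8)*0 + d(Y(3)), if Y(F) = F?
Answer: 0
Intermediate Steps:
d(t) = 0
n(V, G) = 1 + G (n(V, G) = G + 1 = 1 + G)
n(-6, 8)*0 + d(Y(3)) = (1 + 8)*0 + 0 = 9*0 + 0 = 0 + 0 = 0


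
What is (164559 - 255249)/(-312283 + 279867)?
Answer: 45345/16208 ≈ 2.7977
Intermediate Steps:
(164559 - 255249)/(-312283 + 279867) = -90690/(-32416) = -90690*(-1/32416) = 45345/16208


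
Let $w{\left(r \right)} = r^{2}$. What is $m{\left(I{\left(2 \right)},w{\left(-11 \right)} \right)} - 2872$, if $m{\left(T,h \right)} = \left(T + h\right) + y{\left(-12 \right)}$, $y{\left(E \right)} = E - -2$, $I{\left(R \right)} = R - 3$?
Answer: $-2762$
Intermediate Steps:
$I{\left(R \right)} = -3 + R$
$y{\left(E \right)} = 2 + E$ ($y{\left(E \right)} = E + 2 = 2 + E$)
$m{\left(T,h \right)} = -10 + T + h$ ($m{\left(T,h \right)} = \left(T + h\right) + \left(2 - 12\right) = \left(T + h\right) - 10 = -10 + T + h$)
$m{\left(I{\left(2 \right)},w{\left(-11 \right)} \right)} - 2872 = \left(-10 + \left(-3 + 2\right) + \left(-11\right)^{2}\right) - 2872 = \left(-10 - 1 + 121\right) - 2872 = 110 - 2872 = -2762$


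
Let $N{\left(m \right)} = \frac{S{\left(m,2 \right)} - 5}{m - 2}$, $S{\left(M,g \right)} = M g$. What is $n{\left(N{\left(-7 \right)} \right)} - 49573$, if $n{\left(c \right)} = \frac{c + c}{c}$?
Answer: $-49571$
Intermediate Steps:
$N{\left(m \right)} = \frac{-5 + 2 m}{-2 + m}$ ($N{\left(m \right)} = \frac{m 2 - 5}{m - 2} = \frac{2 m - 5}{-2 + m} = \frac{-5 + 2 m}{-2 + m}$)
$n{\left(c \right)} = 2$ ($n{\left(c \right)} = \frac{2 c}{c} = 2$)
$n{\left(N{\left(-7 \right)} \right)} - 49573 = 2 - 49573 = -49571$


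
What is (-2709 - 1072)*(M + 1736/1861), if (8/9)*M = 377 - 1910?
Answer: 97029265949/14888 ≈ 6.5173e+6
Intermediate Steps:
M = -13797/8 (M = 9*(377 - 1910)/8 = (9/8)*(-1533) = -13797/8 ≈ -1724.6)
(-2709 - 1072)*(M + 1736/1861) = (-2709 - 1072)*(-13797/8 + 1736/1861) = -3781*(-13797/8 + 1736*(1/1861)) = -3781*(-13797/8 + 1736/1861) = -3781*(-25662329/14888) = 97029265949/14888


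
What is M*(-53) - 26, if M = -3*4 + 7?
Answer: 239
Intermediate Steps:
M = -5 (M = -12 + 7 = -5)
M*(-53) - 26 = -5*(-53) - 26 = 265 - 26 = 239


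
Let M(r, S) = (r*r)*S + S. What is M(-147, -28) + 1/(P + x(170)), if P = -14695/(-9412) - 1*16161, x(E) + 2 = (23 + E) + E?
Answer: -89972313126812/148694905 ≈ -6.0508e+5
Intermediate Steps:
M(r, S) = S + S*r**2 (M(r, S) = r**2*S + S = S*r**2 + S = S + S*r**2)
x(E) = 21 + 2*E (x(E) = -2 + ((23 + E) + E) = -2 + (23 + 2*E) = 21 + 2*E)
P = -152092637/9412 (P = -14695*(-1/9412) - 16161 = 14695/9412 - 16161 = -152092637/9412 ≈ -16159.)
M(-147, -28) + 1/(P + x(170)) = -28*(1 + (-147)**2) + 1/(-152092637/9412 + (21 + 2*170)) = -28*(1 + 21609) + 1/(-152092637/9412 + (21 + 340)) = -28*21610 + 1/(-152092637/9412 + 361) = -605080 + 1/(-148694905/9412) = -605080 - 9412/148694905 = -89972313126812/148694905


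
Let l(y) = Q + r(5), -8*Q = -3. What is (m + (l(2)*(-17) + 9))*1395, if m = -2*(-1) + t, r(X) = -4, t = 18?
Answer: 1011375/8 ≈ 1.2642e+5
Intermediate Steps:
Q = 3/8 (Q = -1/8*(-3) = 3/8 ≈ 0.37500)
l(y) = -29/8 (l(y) = 3/8 - 4 = -29/8)
m = 20 (m = -2*(-1) + 18 = 2 + 18 = 20)
(m + (l(2)*(-17) + 9))*1395 = (20 + (-29/8*(-17) + 9))*1395 = (20 + (493/8 + 9))*1395 = (20 + 565/8)*1395 = (725/8)*1395 = 1011375/8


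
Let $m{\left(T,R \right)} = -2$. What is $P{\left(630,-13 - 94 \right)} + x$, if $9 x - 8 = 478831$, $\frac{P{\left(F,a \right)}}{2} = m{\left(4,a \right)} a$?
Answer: $\frac{160897}{3} \approx 53632.0$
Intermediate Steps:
$P{\left(F,a \right)} = - 4 a$ ($P{\left(F,a \right)} = 2 \left(- 2 a\right) = - 4 a$)
$x = \frac{159613}{3}$ ($x = \frac{8}{9} + \frac{1}{9} \cdot 478831 = \frac{8}{9} + \frac{478831}{9} = \frac{159613}{3} \approx 53204.0$)
$P{\left(630,-13 - 94 \right)} + x = - 4 \left(-13 - 94\right) + \frac{159613}{3} = \left(-4\right) \left(-107\right) + \frac{159613}{3} = 428 + \frac{159613}{3} = \frac{160897}{3}$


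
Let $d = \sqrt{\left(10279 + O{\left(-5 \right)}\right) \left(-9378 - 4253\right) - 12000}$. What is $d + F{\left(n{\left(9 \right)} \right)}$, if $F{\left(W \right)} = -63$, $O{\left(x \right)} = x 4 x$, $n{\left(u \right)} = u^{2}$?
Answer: $-63 + i \sqrt{141488149} \approx -63.0 + 11895.0 i$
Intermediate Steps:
$O{\left(x \right)} = 4 x^{2}$ ($O{\left(x \right)} = 4 x x = 4 x^{2}$)
$d = i \sqrt{141488149}$ ($d = \sqrt{\left(10279 + 4 \left(-5\right)^{2}\right) \left(-9378 - 4253\right) - 12000} = \sqrt{\left(10279 + 4 \cdot 25\right) \left(-13631\right) - 12000} = \sqrt{\left(10279 + 100\right) \left(-13631\right) - 12000} = \sqrt{10379 \left(-13631\right) - 12000} = \sqrt{-141476149 - 12000} = \sqrt{-141488149} = i \sqrt{141488149} \approx 11895.0 i$)
$d + F{\left(n{\left(9 \right)} \right)} = i \sqrt{141488149} - 63 = -63 + i \sqrt{141488149}$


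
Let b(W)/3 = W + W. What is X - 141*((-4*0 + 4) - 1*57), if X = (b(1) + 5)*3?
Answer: 7506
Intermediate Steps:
b(W) = 6*W (b(W) = 3*(W + W) = 3*(2*W) = 6*W)
X = 33 (X = (6*1 + 5)*3 = (6 + 5)*3 = 11*3 = 33)
X - 141*((-4*0 + 4) - 1*57) = 33 - 141*((-4*0 + 4) - 1*57) = 33 - 141*((0 + 4) - 57) = 33 - 141*(4 - 57) = 33 - 141*(-53) = 33 + 7473 = 7506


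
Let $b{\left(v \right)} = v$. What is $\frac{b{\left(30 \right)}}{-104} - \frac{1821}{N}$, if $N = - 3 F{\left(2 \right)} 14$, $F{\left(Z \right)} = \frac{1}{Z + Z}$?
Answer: $\frac{63023}{364} \approx 173.14$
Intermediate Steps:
$F{\left(Z \right)} = \frac{1}{2 Z}$
$N = - \frac{21}{2}$ ($N = - 3 \frac{1}{2 \cdot 2} \cdot 14 = - 3 \cdot \frac{1}{2} \cdot \frac{1}{2} \cdot 14 = \left(-3\right) \frac{1}{4} \cdot 14 = \left(- \frac{3}{4}\right) 14 = - \frac{21}{2} \approx -10.5$)
$\frac{b{\left(30 \right)}}{-104} - \frac{1821}{N} = \frac{30}{-104} - \frac{1821}{- \frac{21}{2}} = 30 \left(- \frac{1}{104}\right) - - \frac{1214}{7} = - \frac{15}{52} + \frac{1214}{7} = \frac{63023}{364}$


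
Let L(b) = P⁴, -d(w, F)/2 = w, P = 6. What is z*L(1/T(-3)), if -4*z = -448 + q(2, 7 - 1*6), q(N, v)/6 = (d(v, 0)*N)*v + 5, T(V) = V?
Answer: 143208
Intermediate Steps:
d(w, F) = -2*w
q(N, v) = 30 - 12*N*v² (q(N, v) = 6*(((-2*v)*N)*v + 5) = 6*((-2*N*v)*v + 5) = 6*(-2*N*v² + 5) = 6*(5 - 2*N*v²) = 30 - 12*N*v²)
L(b) = 1296 (L(b) = 6⁴ = 1296)
z = 221/2 (z = -(-448 + (30 - 12*2*(7 - 1*6)²))/4 = -(-448 + (30 - 12*2*(7 - 6)²))/4 = -(-448 + (30 - 12*2*1²))/4 = -(-448 + (30 - 12*2*1))/4 = -(-448 + (30 - 24))/4 = -(-448 + 6)/4 = -¼*(-442) = 221/2 ≈ 110.50)
z*L(1/T(-3)) = (221/2)*1296 = 143208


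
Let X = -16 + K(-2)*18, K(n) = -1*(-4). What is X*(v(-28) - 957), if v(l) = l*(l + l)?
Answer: 34216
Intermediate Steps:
K(n) = 4
v(l) = 2*l**2 (v(l) = l*(2*l) = 2*l**2)
X = 56 (X = -16 + 4*18 = -16 + 72 = 56)
X*(v(-28) - 957) = 56*(2*(-28)**2 - 957) = 56*(2*784 - 957) = 56*(1568 - 957) = 56*611 = 34216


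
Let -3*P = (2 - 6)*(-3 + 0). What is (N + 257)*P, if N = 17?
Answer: -1096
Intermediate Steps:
P = -4 (P = -(2 - 6)*(-3 + 0)/3 = -(-4)*(-3)/3 = -⅓*12 = -4)
(N + 257)*P = (17 + 257)*(-4) = 274*(-4) = -1096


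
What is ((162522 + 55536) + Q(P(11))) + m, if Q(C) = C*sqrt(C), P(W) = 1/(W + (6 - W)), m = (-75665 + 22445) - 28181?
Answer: 136657 + sqrt(6)/36 ≈ 1.3666e+5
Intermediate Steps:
m = -81401 (m = -53220 - 28181 = -81401)
P(W) = 1/6
Q(C) = C**(3/2)
((162522 + 55536) + Q(P(11))) + m = ((162522 + 55536) + (1/6)**(3/2)) - 81401 = (218058 + sqrt(6)/36) - 81401 = 136657 + sqrt(6)/36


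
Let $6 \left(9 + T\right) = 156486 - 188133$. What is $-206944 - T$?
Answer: $- \frac{403321}{2} \approx -2.0166 \cdot 10^{5}$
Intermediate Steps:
$T = - \frac{10567}{2}$ ($T = -9 + \frac{156486 - 188133}{6} = -9 + \frac{1}{6} \left(-31647\right) = -9 - \frac{10549}{2} = - \frac{10567}{2} \approx -5283.5$)
$-206944 - T = -206944 - - \frac{10567}{2} = -206944 + \frac{10567}{2} = - \frac{403321}{2}$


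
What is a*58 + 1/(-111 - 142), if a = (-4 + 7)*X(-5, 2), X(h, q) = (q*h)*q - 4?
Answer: -1056529/253 ≈ -4176.0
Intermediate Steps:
X(h, q) = -4 + h*q² (X(h, q) = (h*q)*q - 4 = h*q² - 4 = -4 + h*q²)
a = -72 (a = (-4 + 7)*(-4 - 5*2²) = 3*(-4 - 5*4) = 3*(-4 - 20) = 3*(-24) = -72)
a*58 + 1/(-111 - 142) = -72*58 + 1/(-111 - 142) = -4176 + 1/(-253) = -4176 - 1/253 = -1056529/253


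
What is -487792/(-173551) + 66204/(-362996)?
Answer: 41394193607/15749579699 ≈ 2.6283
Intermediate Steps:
-487792/(-173551) + 66204/(-362996) = -487792*(-1/173551) + 66204*(-1/362996) = 487792/173551 - 16551/90749 = 41394193607/15749579699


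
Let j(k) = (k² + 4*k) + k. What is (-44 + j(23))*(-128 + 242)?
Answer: 68400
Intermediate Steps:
j(k) = k² + 5*k
(-44 + j(23))*(-128 + 242) = (-44 + 23*(5 + 23))*(-128 + 242) = (-44 + 23*28)*114 = (-44 + 644)*114 = 600*114 = 68400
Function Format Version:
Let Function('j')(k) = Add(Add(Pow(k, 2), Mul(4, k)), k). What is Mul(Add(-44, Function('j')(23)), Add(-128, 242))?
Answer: 68400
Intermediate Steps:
Function('j')(k) = Add(Pow(k, 2), Mul(5, k))
Mul(Add(-44, Function('j')(23)), Add(-128, 242)) = Mul(Add(-44, Mul(23, Add(5, 23))), Add(-128, 242)) = Mul(Add(-44, Mul(23, 28)), 114) = Mul(Add(-44, 644), 114) = Mul(600, 114) = 68400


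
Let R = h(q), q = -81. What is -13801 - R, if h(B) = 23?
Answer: -13824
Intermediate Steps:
R = 23
-13801 - R = -13801 - 1*23 = -13801 - 23 = -13824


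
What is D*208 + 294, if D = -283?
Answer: -58570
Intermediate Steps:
D*208 + 294 = -283*208 + 294 = -58864 + 294 = -58570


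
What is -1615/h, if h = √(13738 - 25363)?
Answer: 323*I*√465/465 ≈ 14.979*I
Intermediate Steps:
h = 5*I*√465 (h = √(-11625) = 5*I*√465 ≈ 107.82*I)
-1615/h = -1615*(-I*√465/2325) = -(-323)*I*√465/465 = 323*I*√465/465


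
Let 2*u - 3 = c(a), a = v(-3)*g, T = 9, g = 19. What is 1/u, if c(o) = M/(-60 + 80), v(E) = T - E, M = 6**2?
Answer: 5/12 ≈ 0.41667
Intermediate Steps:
M = 36
v(E) = 9 - E
a = 228 (a = (9 - 1*(-3))*19 = (9 + 3)*19 = 12*19 = 228)
c(o) = 9/5 (c(o) = 36/(-60 + 80) = 36/20 = (1/20)*36 = 9/5)
u = 12/5 (u = 3/2 + (1/2)*(9/5) = 3/2 + 9/10 = 12/5 ≈ 2.4000)
1/u = 1/(12/5) = 5/12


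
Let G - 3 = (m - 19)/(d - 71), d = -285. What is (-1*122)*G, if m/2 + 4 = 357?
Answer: -23241/178 ≈ -130.57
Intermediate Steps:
m = 706 (m = -8 + 2*357 = -8 + 714 = 706)
G = 381/356 (G = 3 + (706 - 19)/(-285 - 71) = 3 + 687/(-356) = 3 + 687*(-1/356) = 3 - 687/356 = 381/356 ≈ 1.0702)
(-1*122)*G = -1*122*(381/356) = -122*381/356 = -23241/178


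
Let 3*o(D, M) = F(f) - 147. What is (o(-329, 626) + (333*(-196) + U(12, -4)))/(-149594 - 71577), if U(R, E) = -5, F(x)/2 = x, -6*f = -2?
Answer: 587896/1990539 ≈ 0.29535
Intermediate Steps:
f = ⅓ (f = -⅙*(-2) = ⅓ ≈ 0.33333)
F(x) = 2*x
o(D, M) = -439/9 (o(D, M) = (2*(⅓) - 147)/3 = (⅔ - 147)/3 = (⅓)*(-439/3) = -439/9)
(o(-329, 626) + (333*(-196) + U(12, -4)))/(-149594 - 71577) = (-439/9 + (333*(-196) - 5))/(-149594 - 71577) = (-439/9 + (-65268 - 5))/(-221171) = (-439/9 - 65273)*(-1/221171) = -587896/9*(-1/221171) = 587896/1990539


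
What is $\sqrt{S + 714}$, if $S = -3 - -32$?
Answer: $\sqrt{743} \approx 27.258$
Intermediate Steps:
$S = 29$ ($S = -3 + 32 = 29$)
$\sqrt{S + 714} = \sqrt{29 + 714} = \sqrt{743}$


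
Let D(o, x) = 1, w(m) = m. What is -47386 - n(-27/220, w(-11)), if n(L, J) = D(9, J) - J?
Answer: -47398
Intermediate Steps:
n(L, J) = 1 - J
-47386 - n(-27/220, w(-11)) = -47386 - (1 - 1*(-11)) = -47386 - (1 + 11) = -47386 - 1*12 = -47386 - 12 = -47398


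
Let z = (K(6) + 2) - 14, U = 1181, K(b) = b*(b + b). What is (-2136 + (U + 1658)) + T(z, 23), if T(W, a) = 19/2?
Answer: 1425/2 ≈ 712.50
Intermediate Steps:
K(b) = 2*b² (K(b) = b*(2*b) = 2*b²)
z = 60 (z = (2*6² + 2) - 14 = (2*36 + 2) - 14 = (72 + 2) - 14 = 74 - 14 = 60)
T(W, a) = 19/2 (T(W, a) = 19*(½) = 19/2)
(-2136 + (U + 1658)) + T(z, 23) = (-2136 + (1181 + 1658)) + 19/2 = (-2136 + 2839) + 19/2 = 703 + 19/2 = 1425/2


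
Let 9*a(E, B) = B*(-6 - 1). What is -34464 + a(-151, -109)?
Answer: -309413/9 ≈ -34379.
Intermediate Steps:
a(E, B) = -7*B/9 (a(E, B) = (B*(-6 - 1))/9 = (B*(-7))/9 = (-7*B)/9 = -7*B/9)
-34464 + a(-151, -109) = -34464 - 7/9*(-109) = -34464 + 763/9 = -309413/9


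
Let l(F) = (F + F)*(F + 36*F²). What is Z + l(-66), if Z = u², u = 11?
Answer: -20690879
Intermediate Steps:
l(F) = 2*F*(F + 36*F²) (l(F) = (2*F)*(F + 36*F²) = 2*F*(F + 36*F²))
Z = 121 (Z = 11² = 121)
Z + l(-66) = 121 + (-66)²*(2 + 72*(-66)) = 121 + 4356*(2 - 4752) = 121 + 4356*(-4750) = 121 - 20691000 = -20690879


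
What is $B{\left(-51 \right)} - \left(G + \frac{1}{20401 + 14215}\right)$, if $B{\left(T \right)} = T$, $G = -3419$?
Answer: $\frac{116586687}{34616} \approx 3368.0$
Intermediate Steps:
$B{\left(-51 \right)} - \left(G + \frac{1}{20401 + 14215}\right) = -51 - \left(-3419 + \frac{1}{20401 + 14215}\right) = -51 - \left(-3419 + \frac{1}{34616}\right) = -51 - - \frac{118352103}{34616} = -51 + \frac{118352103}{34616} = \frac{116586687}{34616}$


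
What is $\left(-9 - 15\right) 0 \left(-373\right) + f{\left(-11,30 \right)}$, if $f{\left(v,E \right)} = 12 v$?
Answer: $-132$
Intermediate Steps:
$\left(-9 - 15\right) 0 \left(-373\right) + f{\left(-11,30 \right)} = \left(-9 - 15\right) 0 \left(-373\right) + 12 \left(-11\right) = \left(-24\right) 0 \left(-373\right) - 132 = 0 \left(-373\right) - 132 = 0 - 132 = -132$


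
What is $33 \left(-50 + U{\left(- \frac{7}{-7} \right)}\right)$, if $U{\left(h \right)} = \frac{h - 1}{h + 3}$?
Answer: $-1650$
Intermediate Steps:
$U{\left(h \right)} = \frac{-1 + h}{3 + h}$
$33 \left(-50 + U{\left(- \frac{7}{-7} \right)}\right) = 33 \left(-50 + \frac{-1 - \frac{7}{-7}}{3 - \frac{7}{-7}}\right) = 33 \left(-50 + \frac{-1 - -1}{3 - -1}\right) = 33 \left(-50 + \frac{-1 + 1}{3 + 1}\right) = 33 \left(-50 + \frac{1}{4} \cdot 0\right) = 33 \left(-50 + 0\right) = 33 \left(-50\right) = -1650$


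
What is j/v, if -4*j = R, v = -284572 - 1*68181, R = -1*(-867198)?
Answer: 433599/705506 ≈ 0.61459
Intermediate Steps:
R = 867198
v = -352753 (v = -284572 - 68181 = -352753)
j = -433599/2 (j = -¼*867198 = -433599/2 ≈ -2.1680e+5)
j/v = -433599/2/(-352753) = -433599/2*(-1/352753) = 433599/705506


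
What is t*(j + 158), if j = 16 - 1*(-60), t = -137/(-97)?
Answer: 32058/97 ≈ 330.49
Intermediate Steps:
t = 137/97 (t = -137*(-1/97) = 137/97 ≈ 1.4124)
j = 76 (j = 16 + 60 = 76)
t*(j + 158) = 137*(76 + 158)/97 = (137/97)*234 = 32058/97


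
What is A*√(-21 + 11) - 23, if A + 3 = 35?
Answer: -23 + 32*I*√10 ≈ -23.0 + 101.19*I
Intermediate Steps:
A = 32 (A = -3 + 35 = 32)
A*√(-21 + 11) - 23 = 32*√(-21 + 11) - 23 = 32*√(-10) - 23 = 32*(I*√10) - 23 = 32*I*√10 - 23 = -23 + 32*I*√10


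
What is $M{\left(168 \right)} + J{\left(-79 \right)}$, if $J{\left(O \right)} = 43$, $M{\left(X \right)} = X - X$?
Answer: $43$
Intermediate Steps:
$M{\left(X \right)} = 0$
$M{\left(168 \right)} + J{\left(-79 \right)} = 0 + 43 = 43$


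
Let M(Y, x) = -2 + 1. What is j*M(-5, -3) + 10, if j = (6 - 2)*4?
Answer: -6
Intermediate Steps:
M(Y, x) = -1
j = 16 (j = 4*4 = 16)
j*M(-5, -3) + 10 = 16*(-1) + 10 = -16 + 10 = -6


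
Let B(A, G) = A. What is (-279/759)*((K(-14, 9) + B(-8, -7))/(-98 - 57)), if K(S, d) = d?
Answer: 3/1265 ≈ 0.0023715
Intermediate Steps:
(-279/759)*((K(-14, 9) + B(-8, -7))/(-98 - 57)) = (-279/759)*((9 - 8)/(-98 - 57)) = (-279*1/759)*(1/(-155)) = -93*(-1)/(253*155) = -93/253*(-1/155) = 3/1265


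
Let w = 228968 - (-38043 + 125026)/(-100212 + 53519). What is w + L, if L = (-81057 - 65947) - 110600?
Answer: -1337013765/46693 ≈ -28634.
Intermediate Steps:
w = 10691289807/46693 (w = 228968 - 86983/(-46693) = 228968 - 86983*(-1)/46693 = 228968 - 1*(-86983/46693) = 228968 + 86983/46693 = 10691289807/46693 ≈ 2.2897e+5)
L = -257604 (L = -147004 - 110600 = -257604)
w + L = 10691289807/46693 - 257604 = -1337013765/46693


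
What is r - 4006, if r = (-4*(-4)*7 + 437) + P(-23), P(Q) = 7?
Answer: -3450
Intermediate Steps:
r = 556 (r = (-4*(-4)*7 + 437) + 7 = (16*7 + 437) + 7 = (112 + 437) + 7 = 549 + 7 = 556)
r - 4006 = 556 - 4006 = -3450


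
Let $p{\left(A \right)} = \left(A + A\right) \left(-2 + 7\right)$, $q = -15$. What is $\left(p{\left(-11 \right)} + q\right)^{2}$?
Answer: $15625$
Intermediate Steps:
$p{\left(A \right)} = 10 A$ ($p{\left(A \right)} = 2 A 5 = 10 A$)
$\left(p{\left(-11 \right)} + q\right)^{2} = \left(10 \left(-11\right) - 15\right)^{2} = \left(-110 - 15\right)^{2} = \left(-125\right)^{2} = 15625$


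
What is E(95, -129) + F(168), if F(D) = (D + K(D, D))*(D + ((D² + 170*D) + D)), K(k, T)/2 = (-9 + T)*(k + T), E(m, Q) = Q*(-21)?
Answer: 6112756629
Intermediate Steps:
E(m, Q) = -21*Q
K(k, T) = 2*(-9 + T)*(T + k) (K(k, T) = 2*((-9 + T)*(k + T)) = 2*((-9 + T)*(T + k)) = 2*(-9 + T)*(T + k))
F(D) = (D² + 172*D)*(-35*D + 4*D²) (F(D) = (D + (-18*D - 18*D + 2*D² + 2*D*D))*(D + ((D² + 170*D) + D)) = (D + (-18*D - 18*D + 2*D² + 2*D²))*(D + (D² + 171*D)) = (D + (-36*D + 4*D²))*(D² + 172*D) = (-35*D + 4*D²)*(D² + 172*D) = (D² + 172*D)*(-35*D + 4*D²))
E(95, -129) + F(168) = -21*(-129) + 168²*(-6020 + 4*168² + 653*168) = 2709 + 28224*(-6020 + 4*28224 + 109704) = 2709 + 28224*(-6020 + 112896 + 109704) = 2709 + 28224*216580 = 2709 + 6112753920 = 6112756629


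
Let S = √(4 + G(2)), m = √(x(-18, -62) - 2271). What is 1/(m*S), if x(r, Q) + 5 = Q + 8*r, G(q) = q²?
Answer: -I*√1241/4964 ≈ -0.0070967*I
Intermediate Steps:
x(r, Q) = -5 + Q + 8*r (x(r, Q) = -5 + (Q + 8*r) = -5 + Q + 8*r)
m = I*√2482 (m = √((-5 - 62 + 8*(-18)) - 2271) = √((-5 - 62 - 144) - 2271) = √(-211 - 2271) = √(-2482) = I*√2482 ≈ 49.82*I)
S = 2*√2 (S = √(4 + 2²) = √(4 + 4) = √8 = 2*√2 ≈ 2.8284)
1/(m*S) = 1/((I*√2482)*(2*√2)) = 1/(4*I*√1241) = -I*√1241/4964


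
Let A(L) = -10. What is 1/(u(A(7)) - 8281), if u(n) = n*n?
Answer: -1/8181 ≈ -0.00012223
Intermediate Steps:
u(n) = n²
1/(u(A(7)) - 8281) = 1/((-10)² - 8281) = 1/(100 - 8281) = 1/(-8181) = -1/8181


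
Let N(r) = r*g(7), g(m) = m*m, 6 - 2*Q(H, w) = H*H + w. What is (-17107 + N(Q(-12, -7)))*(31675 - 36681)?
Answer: 101704399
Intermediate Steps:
Q(H, w) = 3 - w/2 - H²/2 (Q(H, w) = 3 - (H*H + w)/2 = 3 - (H² + w)/2 = 3 - (w + H²)/2 = 3 + (-w/2 - H²/2) = 3 - w/2 - H²/2)
g(m) = m²
N(r) = 49*r (N(r) = r*7² = r*49 = 49*r)
(-17107 + N(Q(-12, -7)))*(31675 - 36681) = (-17107 + 49*(3 - ½*(-7) - ½*(-12)²))*(31675 - 36681) = (-17107 + 49*(3 + 7/2 - ½*144))*(-5006) = (-17107 + 49*(3 + 7/2 - 72))*(-5006) = (-17107 + 49*(-131/2))*(-5006) = (-17107 - 6419/2)*(-5006) = -40633/2*(-5006) = 101704399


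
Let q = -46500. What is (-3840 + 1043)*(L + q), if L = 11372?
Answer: 98253016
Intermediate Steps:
(-3840 + 1043)*(L + q) = (-3840 + 1043)*(11372 - 46500) = -2797*(-35128) = 98253016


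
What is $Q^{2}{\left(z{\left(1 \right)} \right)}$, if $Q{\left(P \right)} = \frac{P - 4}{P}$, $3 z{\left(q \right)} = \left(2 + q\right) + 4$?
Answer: $\frac{25}{49} \approx 0.5102$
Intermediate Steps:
$z{\left(q \right)} = 2 + \frac{q}{3}$ ($z{\left(q \right)} = \frac{\left(2 + q\right) + 4}{3} = \frac{6 + q}{3} = 2 + \frac{q}{3}$)
$Q{\left(P \right)} = \frac{-4 + P}{P}$ ($Q{\left(P \right)} = \frac{P - 4}{P} = \frac{-4 + P}{P}$)
$Q^{2}{\left(z{\left(1 \right)} \right)} = \left(\frac{-4 + \left(2 + \frac{1}{3} \cdot 1\right)}{2 + \frac{1}{3} \cdot 1}\right)^{2} = \left(\frac{-4 + \left(2 + \frac{1}{3}\right)}{2 + \frac{1}{3}}\right)^{2} = \left(\frac{-4 + \frac{7}{3}}{\frac{7}{3}}\right)^{2} = \left(\frac{3}{7} \left(- \frac{5}{3}\right)\right)^{2} = \left(- \frac{5}{7}\right)^{2} = \frac{25}{49}$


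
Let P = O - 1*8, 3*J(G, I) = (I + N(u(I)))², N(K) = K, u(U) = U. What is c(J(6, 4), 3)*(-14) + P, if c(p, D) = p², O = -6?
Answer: -57470/9 ≈ -6385.6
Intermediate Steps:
J(G, I) = 4*I²/3 (J(G, I) = (I + I)²/3 = (2*I)²/3 = (4*I²)/3 = 4*I²/3)
P = -14 (P = -6 - 1*8 = -6 - 8 = -14)
c(J(6, 4), 3)*(-14) + P = ((4/3)*4²)²*(-14) - 14 = ((4/3)*16)²*(-14) - 14 = (64/3)²*(-14) - 14 = (4096/9)*(-14) - 14 = -57344/9 - 14 = -57470/9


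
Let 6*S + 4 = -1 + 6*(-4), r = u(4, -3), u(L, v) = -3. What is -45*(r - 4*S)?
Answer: -735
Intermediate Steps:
r = -3
S = -29/6 (S = -⅔ + (-1 + 6*(-4))/6 = -⅔ + (-1 - 24)/6 = -⅔ + (⅙)*(-25) = -⅔ - 25/6 = -29/6 ≈ -4.8333)
-45*(r - 4*S) = -45*(-3 - 4*(-29/6)) = -45*(-3 + 58/3) = -45*49/3 = -735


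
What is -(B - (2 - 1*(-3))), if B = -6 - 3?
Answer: 14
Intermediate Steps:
B = -9
-(B - (2 - 1*(-3))) = -(-9 - (2 - 1*(-3))) = -(-9 - (2 + 3)) = -(-9 - 1*5) = -(-9 - 5) = -1*(-14) = 14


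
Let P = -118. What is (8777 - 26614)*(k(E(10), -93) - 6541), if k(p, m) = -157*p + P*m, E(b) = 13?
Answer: -42666104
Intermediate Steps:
k(p, m) = -157*p - 118*m
(8777 - 26614)*(k(E(10), -93) - 6541) = (8777 - 26614)*((-157*13 - 118*(-93)) - 6541) = -17837*((-2041 + 10974) - 6541) = -17837*(8933 - 6541) = -17837*2392 = -42666104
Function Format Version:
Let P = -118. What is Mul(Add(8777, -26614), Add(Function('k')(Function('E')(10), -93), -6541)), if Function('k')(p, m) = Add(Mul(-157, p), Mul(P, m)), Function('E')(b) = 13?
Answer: -42666104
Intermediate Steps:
Function('k')(p, m) = Add(Mul(-157, p), Mul(-118, m))
Mul(Add(8777, -26614), Add(Function('k')(Function('E')(10), -93), -6541)) = Mul(Add(8777, -26614), Add(Add(Mul(-157, 13), Mul(-118, -93)), -6541)) = Mul(-17837, Add(Add(-2041, 10974), -6541)) = Mul(-17837, Add(8933, -6541)) = Mul(-17837, 2392) = -42666104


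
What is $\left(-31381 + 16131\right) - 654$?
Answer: $-15904$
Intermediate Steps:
$\left(-31381 + 16131\right) - 654 = -15250 - 654 = -15904$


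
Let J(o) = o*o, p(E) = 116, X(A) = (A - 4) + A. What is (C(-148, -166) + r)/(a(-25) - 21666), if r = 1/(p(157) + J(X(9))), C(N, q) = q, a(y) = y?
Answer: 51791/6767592 ≈ 0.0076528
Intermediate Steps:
X(A) = -4 + 2*A (X(A) = (-4 + A) + A = -4 + 2*A)
J(o) = o²
r = 1/312 (r = 1/(116 + (-4 + 2*9)²) = 1/(116 + (-4 + 18)²) = 1/(116 + 14²) = 1/(116 + 196) = 1/312 ≈ 0.0032051)
(C(-148, -166) + r)/(a(-25) - 21666) = (-166 + 1/312)/(-25 - 21666) = -51791/312/(-21691) = -51791/312*(-1/21691) = 51791/6767592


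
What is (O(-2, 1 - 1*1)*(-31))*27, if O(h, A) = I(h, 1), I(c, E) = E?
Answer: -837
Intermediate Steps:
O(h, A) = 1
(O(-2, 1 - 1*1)*(-31))*27 = (1*(-31))*27 = -31*27 = -837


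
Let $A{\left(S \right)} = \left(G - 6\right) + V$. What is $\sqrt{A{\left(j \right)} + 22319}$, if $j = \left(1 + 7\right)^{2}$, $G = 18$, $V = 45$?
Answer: $2 \sqrt{5594} \approx 149.59$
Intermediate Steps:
$j = 64$ ($j = 8^{2} = 64$)
$A{\left(S \right)} = 57$ ($A{\left(S \right)} = \left(18 - 6\right) + 45 = 12 + 45 = 57$)
$\sqrt{A{\left(j \right)} + 22319} = \sqrt{57 + 22319} = \sqrt{22376} = 2 \sqrt{5594}$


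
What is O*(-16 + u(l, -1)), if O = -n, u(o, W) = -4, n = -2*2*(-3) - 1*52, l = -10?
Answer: -800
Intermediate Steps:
n = -40 (n = -4*(-3) - 52 = 12 - 52 = -40)
O = 40 (O = -1*(-40) = 40)
O*(-16 + u(l, -1)) = 40*(-16 - 4) = 40*(-20) = -800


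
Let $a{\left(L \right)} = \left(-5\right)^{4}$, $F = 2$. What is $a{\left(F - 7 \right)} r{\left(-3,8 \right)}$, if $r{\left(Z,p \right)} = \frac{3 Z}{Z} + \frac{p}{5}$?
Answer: $2875$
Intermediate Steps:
$r{\left(Z,p \right)} = 3 + \frac{p}{5}$ ($r{\left(Z,p \right)} = 3 + p \frac{1}{5} = 3 + \frac{p}{5}$)
$a{\left(L \right)} = 625$
$a{\left(F - 7 \right)} r{\left(-3,8 \right)} = 625 \left(3 + \frac{1}{5} \cdot 8\right) = 625 \left(3 + \frac{8}{5}\right) = 625 \cdot \frac{23}{5} = 2875$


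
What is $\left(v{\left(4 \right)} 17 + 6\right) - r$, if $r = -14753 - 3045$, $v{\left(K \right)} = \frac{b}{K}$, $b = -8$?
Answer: $17770$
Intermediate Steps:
$v{\left(K \right)} = - \frac{8}{K}$
$r = -17798$
$\left(v{\left(4 \right)} 17 + 6\right) - r = \left(- \frac{8}{4} \cdot 17 + 6\right) - -17798 = \left(\left(-8\right) \frac{1}{4} \cdot 17 + 6\right) + 17798 = \left(\left(-2\right) 17 + 6\right) + 17798 = \left(-34 + 6\right) + 17798 = -28 + 17798 = 17770$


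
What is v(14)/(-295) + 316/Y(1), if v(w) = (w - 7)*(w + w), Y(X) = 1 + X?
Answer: 46414/295 ≈ 157.34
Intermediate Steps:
v(w) = 2*w*(-7 + w) (v(w) = (-7 + w)*(2*w) = 2*w*(-7 + w))
v(14)/(-295) + 316/Y(1) = (2*14*(-7 + 14))/(-295) + 316/(1 + 1) = (2*14*7)*(-1/295) + 316/2 = 196*(-1/295) + 316*(1/2) = -196/295 + 158 = 46414/295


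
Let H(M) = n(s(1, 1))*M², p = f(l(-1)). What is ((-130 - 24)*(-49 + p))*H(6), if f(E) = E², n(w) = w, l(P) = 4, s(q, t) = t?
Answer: 182952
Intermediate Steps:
p = 16 (p = 4² = 16)
H(M) = M² (H(M) = 1*M² = M²)
((-130 - 24)*(-49 + p))*H(6) = ((-130 - 24)*(-49 + 16))*6² = -154*(-33)*36 = 5082*36 = 182952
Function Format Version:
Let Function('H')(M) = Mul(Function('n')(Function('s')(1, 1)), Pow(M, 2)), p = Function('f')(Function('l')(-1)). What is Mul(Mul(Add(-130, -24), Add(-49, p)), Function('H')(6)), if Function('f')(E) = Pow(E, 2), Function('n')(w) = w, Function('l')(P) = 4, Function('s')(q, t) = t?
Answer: 182952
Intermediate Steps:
p = 16 (p = Pow(4, 2) = 16)
Function('H')(M) = Pow(M, 2) (Function('H')(M) = Mul(1, Pow(M, 2)) = Pow(M, 2))
Mul(Mul(Add(-130, -24), Add(-49, p)), Function('H')(6)) = Mul(Mul(Add(-130, -24), Add(-49, 16)), Pow(6, 2)) = Mul(Mul(-154, -33), 36) = Mul(5082, 36) = 182952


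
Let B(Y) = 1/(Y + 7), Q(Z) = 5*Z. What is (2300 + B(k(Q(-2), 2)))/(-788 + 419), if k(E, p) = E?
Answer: -6899/1107 ≈ -6.2322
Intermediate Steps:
B(Y) = 1/(7 + Y)
(2300 + B(k(Q(-2), 2)))/(-788 + 419) = (2300 + 1/(7 + 5*(-2)))/(-788 + 419) = (2300 + 1/(7 - 10))/(-369) = (2300 + 1/(-3))*(-1/369) = (2300 - ⅓)*(-1/369) = (6899/3)*(-1/369) = -6899/1107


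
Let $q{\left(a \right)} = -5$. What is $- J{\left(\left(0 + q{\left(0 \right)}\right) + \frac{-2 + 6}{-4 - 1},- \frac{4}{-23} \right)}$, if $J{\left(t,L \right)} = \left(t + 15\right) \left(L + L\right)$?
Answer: $- \frac{16}{5} \approx -3.2$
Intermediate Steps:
$J{\left(t,L \right)} = 2 L \left(15 + t\right)$ ($J{\left(t,L \right)} = \left(15 + t\right) 2 L = 2 L \left(15 + t\right)$)
$- J{\left(\left(0 + q{\left(0 \right)}\right) + \frac{-2 + 6}{-4 - 1},- \frac{4}{-23} \right)} = - 2 \left(- \frac{4}{-23}\right) \left(15 + \left(\left(0 - 5\right) + \frac{-2 + 6}{-4 - 1}\right)\right) = - 2 \left(\left(-4\right) \left(- \frac{1}{23}\right)\right) \left(15 - \left(5 - \frac{4}{-5}\right)\right) = - \frac{2 \cdot 4 \left(15 + \left(-5 + 4 \left(- \frac{1}{5}\right)\right)\right)}{23} = - \frac{2 \cdot 4 \left(15 - \frac{29}{5}\right)}{23} = - \frac{2 \cdot 4 \cdot 46}{23 \cdot 5} = \left(-1\right) \frac{16}{5} = - \frac{16}{5}$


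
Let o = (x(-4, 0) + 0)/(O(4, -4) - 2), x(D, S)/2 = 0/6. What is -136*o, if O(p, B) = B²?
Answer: 0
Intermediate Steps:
x(D, S) = 0 (x(D, S) = 2*(0/6) = 2*(0*(⅙)) = 2*0 = 0)
o = 0 (o = (0 + 0)/((-4)² - 2) = 0/(16 - 2) = 0/14 = 0*(1/14) = 0)
-136*o = -136*0 = 0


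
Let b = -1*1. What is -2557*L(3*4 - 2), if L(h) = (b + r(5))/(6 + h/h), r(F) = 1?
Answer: 0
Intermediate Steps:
b = -1
L(h) = 0 (L(h) = (-1 + 1)/(6 + h/h) = 0/(6 + 1) = 0/7 = 0*(1/7) = 0)
-2557*L(3*4 - 2) = -2557*0 = 0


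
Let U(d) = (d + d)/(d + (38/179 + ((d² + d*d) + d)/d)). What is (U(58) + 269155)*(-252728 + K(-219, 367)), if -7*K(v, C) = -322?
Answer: -2133022438105778/31363 ≈ -6.8011e+10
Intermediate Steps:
K(v, C) = 46 (K(v, C) = -⅐*(-322) = 46)
U(d) = 2*d/(38/179 + d + (d + 2*d²)/d) (U(d) = (2*d)/(d + (38*(1/179) + ((d² + d²) + d)/d)) = (2*d)/(d + (38/179 + (2*d² + d)/d)) = (2*d)/(d + (38/179 + (d + 2*d²)/d)) = (2*d)/(38/179 + d + (d + 2*d²)/d) = 2*d/(38/179 + d + (d + 2*d²)/d))
(U(58) + 269155)*(-252728 + K(-219, 367)) = (358*58/(217 + 537*58) + 269155)*(-252728 + 46) = (358*58/(217 + 31146) + 269155)*(-252682) = (358*58/31363 + 269155)*(-252682) = (358*58*(1/31363) + 269155)*(-252682) = (20764/31363 + 269155)*(-252682) = (8441529029/31363)*(-252682) = -2133022438105778/31363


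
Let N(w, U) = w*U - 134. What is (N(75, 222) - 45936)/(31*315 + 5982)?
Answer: -29420/15747 ≈ -1.8683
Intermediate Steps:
N(w, U) = -134 + U*w (N(w, U) = U*w - 134 = -134 + U*w)
(N(75, 222) - 45936)/(31*315 + 5982) = ((-134 + 222*75) - 45936)/(31*315 + 5982) = ((-134 + 16650) - 45936)/(9765 + 5982) = (16516 - 45936)/15747 = -29420*1/15747 = -29420/15747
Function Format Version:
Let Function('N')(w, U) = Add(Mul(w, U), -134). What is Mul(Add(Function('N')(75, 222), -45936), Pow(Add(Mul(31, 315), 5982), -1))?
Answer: Rational(-29420, 15747) ≈ -1.8683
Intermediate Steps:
Function('N')(w, U) = Add(-134, Mul(U, w)) (Function('N')(w, U) = Add(Mul(U, w), -134) = Add(-134, Mul(U, w)))
Mul(Add(Function('N')(75, 222), -45936), Pow(Add(Mul(31, 315), 5982), -1)) = Mul(Add(Add(-134, Mul(222, 75)), -45936), Pow(Add(Mul(31, 315), 5982), -1)) = Mul(Add(Add(-134, 16650), -45936), Pow(Add(9765, 5982), -1)) = Mul(Add(16516, -45936), Pow(15747, -1)) = Mul(-29420, Rational(1, 15747)) = Rational(-29420, 15747)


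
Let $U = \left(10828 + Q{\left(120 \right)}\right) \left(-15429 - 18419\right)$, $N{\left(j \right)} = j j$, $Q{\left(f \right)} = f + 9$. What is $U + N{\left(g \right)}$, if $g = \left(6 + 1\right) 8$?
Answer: $-370869400$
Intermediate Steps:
$Q{\left(f \right)} = 9 + f$
$g = 56$ ($g = 7 \cdot 8 = 56$)
$N{\left(j \right)} = j^{2}$
$U = -370872536$ ($U = \left(10828 + \left(9 + 120\right)\right) \left(-15429 - 18419\right) = \left(10828 + 129\right) \left(-33848\right) = 10957 \left(-33848\right) = -370872536$)
$U + N{\left(g \right)} = -370872536 + 56^{2} = -370872536 + 3136 = -370869400$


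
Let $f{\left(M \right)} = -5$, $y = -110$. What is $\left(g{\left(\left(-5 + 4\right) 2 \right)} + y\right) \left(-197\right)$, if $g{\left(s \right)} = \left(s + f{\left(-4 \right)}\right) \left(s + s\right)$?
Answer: $16154$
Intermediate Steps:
$g{\left(s \right)} = 2 s \left(-5 + s\right)$ ($g{\left(s \right)} = \left(s - 5\right) \left(s + s\right) = \left(-5 + s\right) 2 s = 2 s \left(-5 + s\right)$)
$\left(g{\left(\left(-5 + 4\right) 2 \right)} + y\right) \left(-197\right) = \left(2 \left(-5 + 4\right) 2 \left(-5 + \left(-5 + 4\right) 2\right) - 110\right) \left(-197\right) = \left(2 \left(\left(-1\right) 2\right) \left(-5 - 2\right) - 110\right) \left(-197\right) = \left(2 \left(-2\right) \left(-5 - 2\right) - 110\right) \left(-197\right) = \left(2 \left(-2\right) \left(-7\right) - 110\right) \left(-197\right) = \left(28 - 110\right) \left(-197\right) = \left(-82\right) \left(-197\right) = 16154$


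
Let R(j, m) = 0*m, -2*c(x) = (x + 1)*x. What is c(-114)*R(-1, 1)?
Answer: 0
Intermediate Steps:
c(x) = -x*(1 + x)/2 (c(x) = -(x + 1)*x/2 = -(1 + x)*x/2 = -x*(1 + x)/2)
R(j, m) = 0
c(-114)*R(-1, 1) = -1/2*(-114)*(1 - 114)*0 = -1/2*(-114)*(-113)*0 = -6441*0 = 0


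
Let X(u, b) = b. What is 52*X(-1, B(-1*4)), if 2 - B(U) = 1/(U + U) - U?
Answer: -195/2 ≈ -97.500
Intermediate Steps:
B(U) = 2 + U - 1/(2*U) (B(U) = 2 - (1/(U + U) - U) = 2 - (1/(2*U) - U) = 2 + (U - 1/(2*U)) = 2 + U - 1/(2*U))
52*X(-1, B(-1*4)) = 52*(2 - 1*4 - 1/(2*((-1*4)))) = 52*(2 - 4 - ½/(-4)) = 52*(2 - 4 - ½*(-¼)) = 52*(2 - 4 + ⅛) = 52*(-15/8) = -195/2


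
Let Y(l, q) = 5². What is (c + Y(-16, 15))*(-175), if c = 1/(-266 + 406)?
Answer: -17505/4 ≈ -4376.3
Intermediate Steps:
Y(l, q) = 25
c = 1/140 ≈ 0.0071429
(c + Y(-16, 15))*(-175) = (1/140 + 25)*(-175) = (3501/140)*(-175) = -17505/4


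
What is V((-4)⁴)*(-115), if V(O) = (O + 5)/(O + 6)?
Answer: -30015/262 ≈ -114.56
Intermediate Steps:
V(O) = (5 + O)/(6 + O)
V((-4)⁴)*(-115) = ((5 + (-4)⁴)/(6 + (-4)⁴))*(-115) = ((5 + 256)/(6 + 256))*(-115) = (261/262)*(-115) = -30015/262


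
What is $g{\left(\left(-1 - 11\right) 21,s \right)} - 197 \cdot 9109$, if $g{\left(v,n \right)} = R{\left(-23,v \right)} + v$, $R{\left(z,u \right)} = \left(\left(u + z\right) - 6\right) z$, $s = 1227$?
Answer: $-1788262$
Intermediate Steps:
$R{\left(z,u \right)} = z \left(-6 + u + z\right)$ ($R{\left(z,u \right)} = \left(-6 + u + z\right) z = z \left(-6 + u + z\right)$)
$g{\left(v,n \right)} = 667 - 22 v$ ($g{\left(v,n \right)} = - 23 \left(-6 + v - 23\right) + v = - 23 \left(-29 + v\right) + v = \left(667 - 23 v\right) + v = 667 - 22 v$)
$g{\left(\left(-1 - 11\right) 21,s \right)} - 197 \cdot 9109 = \left(667 - 22 \left(-1 - 11\right) 21\right) - 197 \cdot 9109 = \left(667 - 22 \left(\left(-12\right) 21\right)\right) - 1794473 = \left(667 - -5544\right) - 1794473 = \left(667 + 5544\right) - 1794473 = 6211 - 1794473 = -1788262$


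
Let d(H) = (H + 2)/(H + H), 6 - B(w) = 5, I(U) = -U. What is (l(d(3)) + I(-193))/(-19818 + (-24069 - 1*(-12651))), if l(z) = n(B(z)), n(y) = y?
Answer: -97/15618 ≈ -0.0062108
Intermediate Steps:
B(w) = 1 (B(w) = 6 - 1*5 = 6 - 5 = 1)
d(H) = (2 + H)/(2*H) (d(H) = (2 + H)/((2*H)) = (2 + H)*(1/(2*H)) = (2 + H)/(2*H))
l(z) = 1
(l(d(3)) + I(-193))/(-19818 + (-24069 - 1*(-12651))) = (1 - 1*(-193))/(-19818 + (-24069 - 1*(-12651))) = (1 + 193)/(-19818 + (-24069 + 12651)) = 194/(-19818 - 11418) = 194/(-31236) = 194*(-1/31236) = -97/15618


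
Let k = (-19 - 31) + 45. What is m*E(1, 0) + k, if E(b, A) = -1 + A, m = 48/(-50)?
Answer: -101/25 ≈ -4.0400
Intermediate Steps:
m = -24/25 (m = 48*(-1/50) = -24/25 ≈ -0.96000)
k = -5 (k = -50 + 45 = -5)
m*E(1, 0) + k = -24*(-1 + 0)/25 - 5 = -24/25*(-1) - 5 = 24/25 - 5 = -101/25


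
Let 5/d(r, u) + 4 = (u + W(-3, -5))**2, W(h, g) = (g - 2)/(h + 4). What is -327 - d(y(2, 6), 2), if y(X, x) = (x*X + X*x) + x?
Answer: -6872/21 ≈ -327.24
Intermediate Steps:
W(h, g) = (-2 + g)/(4 + h)
y(X, x) = x + 2*X*x (y(X, x) = (X*x + X*x) + x = 2*X*x + x = x + 2*X*x)
d(r, u) = 5/(-4 + (-7 + u)**2) (d(r, u) = 5/(-4 + (u + (-2 - 5)/(4 - 3))**2) = 5/(-4 + (u - 7/1)**2) = 5/(-4 + (u + 1*(-7))**2) = 5/(-4 + (u - 7)**2) = 5/(-4 + (-7 + u)**2))
-327 - d(y(2, 6), 2) = -327 - 5/(-4 + (-7 + 2)**2) = -327 - 5/(-4 + (-5)**2) = -327 - 5/(-4 + 25) = -327 - 5/21 = -6872/21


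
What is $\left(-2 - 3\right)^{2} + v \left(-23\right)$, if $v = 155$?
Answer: $-3540$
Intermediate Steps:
$\left(-2 - 3\right)^{2} + v \left(-23\right) = \left(-2 - 3\right)^{2} + 155 \left(-23\right) = \left(-5\right)^{2} - 3565 = 25 - 3565 = -3540$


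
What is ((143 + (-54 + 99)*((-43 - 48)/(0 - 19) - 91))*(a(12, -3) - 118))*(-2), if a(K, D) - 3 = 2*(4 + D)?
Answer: -16044418/19 ≈ -8.4444e+5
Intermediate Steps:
a(K, D) = 11 + 2*D (a(K, D) = 3 + 2*(4 + D) = 3 + (8 + 2*D) = 11 + 2*D)
((143 + (-54 + 99)*((-43 - 48)/(0 - 19) - 91))*(a(12, -3) - 118))*(-2) = ((143 + (-54 + 99)*((-43 - 48)/(0 - 19) - 91))*((11 + 2*(-3)) - 118))*(-2) = ((143 + 45*(-91/(-19) - 91))*((11 - 6) - 118))*(-2) = ((143 + 45*(-91*(-1/19) - 91))*(5 - 118))*(-2) = ((143 + 45*(91/19 - 91))*(-113))*(-2) = ((143 + 45*(-1638/19))*(-113))*(-2) = ((143 - 73710/19)*(-113))*(-2) = -70993/19*(-113)*(-2) = (8022209/19)*(-2) = -16044418/19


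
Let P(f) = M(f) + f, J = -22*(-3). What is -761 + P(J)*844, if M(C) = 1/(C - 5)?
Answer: 3352367/61 ≈ 54957.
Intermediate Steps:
J = 66
M(C) = 1/(-5 + C)
P(f) = f + 1/(-5 + f) (P(f) = 1/(-5 + f) + f = f + 1/(-5 + f))
-761 + P(J)*844 = -761 + ((1 + 66*(-5 + 66))/(-5 + 66))*844 = -761 + ((1 + 66*61)/61)*844 = -761 + ((1 + 4026)/61)*844 = -761 + ((1/61)*4027)*844 = -761 + (4027/61)*844 = -761 + 3398788/61 = 3352367/61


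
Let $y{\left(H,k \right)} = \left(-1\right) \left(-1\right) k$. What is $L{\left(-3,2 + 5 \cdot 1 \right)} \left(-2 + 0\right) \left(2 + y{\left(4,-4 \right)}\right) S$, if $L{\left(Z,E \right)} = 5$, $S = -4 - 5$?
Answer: $-180$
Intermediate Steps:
$y{\left(H,k \right)} = k$ ($y{\left(H,k \right)} = 1 k = k$)
$S = -9$ ($S = -4 - 5 = -9$)
$L{\left(-3,2 + 5 \cdot 1 \right)} \left(-2 + 0\right) \left(2 + y{\left(4,-4 \right)}\right) S = 5 \left(-2 + 0\right) \left(2 - 4\right) \left(-9\right) = 5 \left(\left(-2\right) \left(-2\right)\right) \left(-9\right) = 5 \cdot 4 \left(-9\right) = 20 \left(-9\right) = -180$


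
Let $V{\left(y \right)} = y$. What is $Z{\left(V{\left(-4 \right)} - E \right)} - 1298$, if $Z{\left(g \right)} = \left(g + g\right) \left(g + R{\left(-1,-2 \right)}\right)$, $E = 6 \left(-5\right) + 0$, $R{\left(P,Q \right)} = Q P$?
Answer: $158$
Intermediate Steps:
$R{\left(P,Q \right)} = P Q$
$E = -30$ ($E = -30 + 0 = -30$)
$Z{\left(g \right)} = 2 g \left(2 + g\right)$ ($Z{\left(g \right)} = \left(g + g\right) \left(g - -2\right) = 2 g \left(g + 2\right) = 2 g \left(2 + g\right)$)
$Z{\left(V{\left(-4 \right)} - E \right)} - 1298 = 2 \left(-4 - -30\right) \left(2 - -26\right) - 1298 = 2 \left(-4 + 30\right) \left(2 + \left(-4 + 30\right)\right) - 1298 = 2 \cdot 26 \left(2 + 26\right) - 1298 = 2 \cdot 26 \cdot 28 - 1298 = 1456 - 1298 = 158$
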